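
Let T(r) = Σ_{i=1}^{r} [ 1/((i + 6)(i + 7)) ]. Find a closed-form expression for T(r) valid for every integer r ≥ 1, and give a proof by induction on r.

T(r) = r/(7(r + 7))

We claim T(r) = r/(7(r + 7)) for all r ≥ 1.
Base case (r = 1): T(1) = 1/56, and the closed form gives 1/56. They agree.
For the inductive step, assume it holds for an arbitrary i ≥ 1, so T(i) = i/(7(i + 7)).
Then T(i+1) = T(i) + (1/((i + 7)(i + 8))) = (i/(7(i + 7))) + (1/((i + 7)(i + 8))).
Simplifying, T(i+1) = (i + 1)/(7(i + 8)) = (i+1)/(7((i+1) + 7)),
which is the closed form with r = i+1.
By the principle of mathematical induction, the result holds for all r ≥ 1.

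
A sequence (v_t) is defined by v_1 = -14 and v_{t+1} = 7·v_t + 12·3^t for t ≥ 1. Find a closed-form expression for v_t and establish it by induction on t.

v_t = -3^(t + 1) - 5·7^(t - 1)

Computing the first terms: v_1 = -14, v_2 = -62, v_3 = -326. This suggests v_t = -3^(t + 1) - 5·7^(t - 1).
Base step (t = 1): the formula gives -14 = -14 = v_1.
Inductive step: assume the claim holds for t = r, so v_r = -3^(r + 1) - 5·7^(r - 1).
Then v_{r+1} = 7·v_r + 12·3^r = 7·(-3^(r + 1) - 5·7^(r - 1)) + 12·3^r = -3^(r + 2) - 5·7^r = -3^((r+1) + 1) - 5·7^((r+1) - 1),
which is the claimed formula at t = r+1.
By induction, the statement is established for all t ≥ 1.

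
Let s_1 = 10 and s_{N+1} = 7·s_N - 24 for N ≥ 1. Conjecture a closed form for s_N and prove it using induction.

Computing the first terms: s_1 = 10, s_2 = 46, s_3 = 298. This suggests s_N = 6·7^(N - 1) + 4.
Base case (N = 1): the formula gives 10 = 10 = s_1.
Inductive step: suppose the statement holds for some j ≥ 1, so s_j = 6·7^(j - 1) + 4.
Then s_{j+1} = 7·s_j - 24 = 7·(6·7^(j - 1) + 4) - 24 = 6·7^j + 4 = 6·7^((j+1) - 1) + 4,
which is the claimed formula at N = j+1.
By the principle of mathematical induction, the result holds for all N ≥ 1.

s_N = 6·7^(N - 1) + 4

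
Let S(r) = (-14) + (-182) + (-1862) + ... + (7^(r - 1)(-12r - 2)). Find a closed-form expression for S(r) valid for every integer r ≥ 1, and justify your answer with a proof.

We claim S(r) = -2·7^r·r for all r ≥ 1.
When r = 1: S(1) = -14, and the closed form gives -14. They agree.
Inductive step: assume the claim holds for r = m, so S(m) = -2·7^m·m.
Then S(m+1) = S(m) + (7^m(-12m - 14)) = (-2·7^m·m) + (7^m(-12m - 14)).
Simplifying, S(m+1) = 14·7^m(-m - 1) = -2·7^(m+1)·(m+1),
which is the closed form with r = m+1.
By the principle of mathematical induction, the result holds for all r ≥ 1.

S(r) = -2·7^r·r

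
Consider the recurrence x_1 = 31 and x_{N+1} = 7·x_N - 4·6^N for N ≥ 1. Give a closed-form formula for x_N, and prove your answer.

Computing the first terms: x_1 = 31, x_2 = 193, x_3 = 1207. This suggests x_N = 4·6^N + 7^N.
Base case (N = 1): the formula gives 31 = 31 = x_1.
Inductive step: suppose the statement holds for some k ≥ 1, so x_k = 4·6^k + 7^k.
Then x_{k+1} = 7·x_k - 4·6^k = 7·(4·6^k + 7^k) - 4·6^k = 4·6^(k + 1) + 7^(k + 1),
which is the claimed formula at N = k+1.
Hence, by induction on N, the claim holds for every N ≥ 1.

x_N = 4·6^N + 7^N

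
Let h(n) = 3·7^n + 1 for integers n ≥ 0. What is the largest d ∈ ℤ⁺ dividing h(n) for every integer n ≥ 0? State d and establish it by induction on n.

Computing the first values: h(0) = 4 and h(1) = 22; gcd(4, 22) = 2, so d ≤ 2.
We prove 2 | 3·7^n + 1 for all n ≥ 0 by induction on n.
When n = 0: h(0) = 4 = 2·(2), so 2 | h(0).
Inductive step: assume the claim holds for n = r, i.e. 2 | h(r). Then
h(r+1) = 3·7^(r+1) + 1 = 7·(3·7^r + 1) - 6 = 7·h(r) - 6. The first term is divisible by 2 by the inductive hypothesis, and -6 is divisible by 2. Hence 2 | h(r+1).
By induction, the statement is established for all n ≥ 0.
Therefore the largest such d is 2.

d = 2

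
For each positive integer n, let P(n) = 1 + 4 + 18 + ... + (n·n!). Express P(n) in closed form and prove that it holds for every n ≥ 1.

P(n) = (n + 1)! - 1

We claim P(n) = (n + 1)! - 1 for all n ≥ 1.
When n = 1: P(1) = 1, and the closed form gives 1. They agree.
Suppose the result is true for n = p, so P(p) = (p + 1)! - 1.
Then P(p+1) = P(p) + ((p + 1)(p + 1)!) = ((p + 1)! - 1) + ((p + 1)(p + 1)!).
Simplifying, P(p+1) = ((p+1) + 1)! - 1,
which is the closed form with n = p+1.
Hence, by induction on n, the claim holds for every n ≥ 1.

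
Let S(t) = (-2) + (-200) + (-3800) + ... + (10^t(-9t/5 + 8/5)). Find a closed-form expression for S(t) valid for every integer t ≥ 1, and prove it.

We claim S(t) = 2·10^t(-t + 1) - 2 for all t ≥ 1.
When t = 1: S(1) = -2, and the closed form gives -2. They agree.
Inductive step: assume the claim holds for t = r, so S(r) = 2·10^r(-r + 1) - 2.
Then S(r+1) = S(r) + (10^r(-18r - 2)) = (2·10^r(-r + 1) - 2) + (10^r(-18r - 2)).
Simplifying, S(r+1) = -20·10^r·r - 2 = 2·10^(r+1)(-(r+1) + 1) - 2,
which is the closed form with t = r+1.
By the principle of mathematical induction, the result holds for all t ≥ 1.

S(t) = 2·10^t(-t + 1) - 2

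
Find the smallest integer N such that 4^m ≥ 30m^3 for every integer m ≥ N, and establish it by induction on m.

At m = 6: 4096 < 6480, so the inequality fails and N ≥ 7. We prove 4^m ≥ 30m^3 for all m ≥ 7.
For the base case m = 7: 4^m = 16384 and 30m^3 = 10290, so 16384 ≥ 10290.
Inductive step: assume the claim holds for m = j, so 4^j ≥ 30j^3.
Then 4^(j + 1) = 4·(4^j) ≥ 4·(30j^3).
Also, for j ≥ 7 we have 4·(30j^3) ≥ 30(j+1)^3, since 4 ≥ (1 + 1/j)^3 for all j ≥ 7.
Combining, 4^(j + 1) ≥ 30(j+1)^3.
This completes the induction.
Hence the smallest such N is 7.

N = 7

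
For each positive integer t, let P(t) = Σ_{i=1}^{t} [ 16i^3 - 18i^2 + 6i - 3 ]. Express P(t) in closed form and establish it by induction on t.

We claim P(t) = t(4t^3 + 2t^2 - 2t - 3) for all t ≥ 1.
For the base case t = 1: P(1) = 1, and the closed form gives 1. They agree.
Inductive step: suppose the statement holds for some i ≥ 1, so P(i) = i(4i^3 + 2i^2 - 2i - 3).
Then P(i+1) = P(i) + (16i^3 + 30i^2 + 18i + 1) = (i(4i^3 + 2i^2 - 2i - 3)) + (16i^3 + 30i^2 + 18i + 1).
Simplifying, P(i+1) = (i + 1)(4i^3 + 14i^2 + 14i + 1) = (i+1)(4(i+1)^3 + 2(i+1)^2 - 2(i+1) - 3),
which is the closed form with t = i+1.
This completes the induction.

P(t) = t(4t^3 + 2t^2 - 2t - 3)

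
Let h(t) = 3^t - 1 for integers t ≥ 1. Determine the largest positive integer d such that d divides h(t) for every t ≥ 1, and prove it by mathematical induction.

Computing the first values: h(1) = 2 and h(2) = 8; gcd(2, 8) = 2, so d ≤ 2.
We prove 2 | 3^t - 1 for all t ≥ 1 by induction on t.
When t = 1: h(1) = 2 = 2·(1), so 2 | h(1).
Inductive step: assume the claim holds for t = j, i.e. 2 | h(j). Then
3^{j+1} − 1^{j+1} = 3·3^j − 1·1^j = 3·(3^j − 1^j) + (2)·1^j. The first term is divisible by 2 by the inductive hypothesis, and the second term (2)·1^j is divisible by 2 since 2 | 2. Hence 2 | h(j+1).
Hence, by induction on t, the claim holds for every t ≥ 1.
Therefore the largest such d is 2.

d = 2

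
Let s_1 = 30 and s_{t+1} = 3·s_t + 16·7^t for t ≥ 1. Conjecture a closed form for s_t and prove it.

s_t = 2·3^(t - 1) + 4·7^t

Computing the first terms: s_1 = 30, s_2 = 202, s_3 = 1390. This suggests s_t = 2·3^(t - 1) + 4·7^t.
When t = 1: the formula gives 30 = 30 = s_1.
Inductive step: assume the claim holds for t = m, so s_m = 2·3^(m - 1) + 4·7^m.
Then s_{m+1} = 3·s_m + 16·7^m = 3·(2·3^(m - 1) + 4·7^m) + 16·7^m = 2·3^m + 4·7^(m + 1) = 2·3^((m+1) - 1) + 4·7^(m+1),
which is the claimed formula at t = m+1.
By induction, the statement is established for all t ≥ 1.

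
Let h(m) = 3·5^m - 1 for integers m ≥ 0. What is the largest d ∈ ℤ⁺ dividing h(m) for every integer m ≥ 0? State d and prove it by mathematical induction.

d = 2

Computing the first values: h(0) = 2 and h(1) = 14; gcd(2, 14) = 2, so d ≤ 2.
We prove 2 | 3·5^m - 1 for all m ≥ 0 by induction on m.
Base step (m = 0): h(0) = 2 = 2·(1), so 2 | h(0).
Suppose the result is true for m = k, i.e. 2 | h(k). Then
h(k+1) = 3·5^(k+1) - 1 = 5·(3·5^k - 1) + 4 = 5·h(k) + 4. The first term is divisible by 2 by the inductive hypothesis, and 4 is divisible by 2. Hence 2 | h(k+1).
This completes the induction.
Therefore the largest such d is 2.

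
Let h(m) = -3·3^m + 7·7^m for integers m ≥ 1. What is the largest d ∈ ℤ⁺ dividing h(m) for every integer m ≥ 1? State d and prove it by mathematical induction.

d = 4

Computing the first values: h(1) = 40 and h(2) = 316; gcd(40, 316) = 4, so d ≤ 4.
We prove 4 | -3·3^m + 7·7^m for all m ≥ 1 by induction on m.
For the base case m = 1: h(1) = 40 = 4·(10), so 4 | h(1).
Inductive step: assume the claim holds for m = k, i.e. 4 | h(k). Then
h(k+1) − 7·h(k) = (-3·3^(k+1) + 7·7^(k+1)) − 7·(-3·3^k + 7·7^k) = (-3)·3^k·(3 − 7) = (12)·3^k. Since 4 | h(k) by the inductive hypothesis, 4 | 7·h(k); and 4 | 12 since 12 = 4·3. Therefore 4 | h(k+1).
This completes the induction.
Therefore the largest such d is 4.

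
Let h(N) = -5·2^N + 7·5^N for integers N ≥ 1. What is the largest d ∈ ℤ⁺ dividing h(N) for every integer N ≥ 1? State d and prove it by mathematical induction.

Computing the first values: h(1) = 25 and h(2) = 155; gcd(25, 155) = 5, so d ≤ 5.
We prove 5 | -5·2^N + 7·5^N for all N ≥ 1 by induction on N.
Base step (N = 1): h(1) = 25 = 5·(5), so 5 | h(1).
Inductive step: suppose the statement holds for some p ≥ 1, i.e. 5 | h(p). Then
h(p+1) − 5·h(p) = (-5·2^(p+1) + 7·5^(p+1)) − 5·(-5·2^p + 7·5^p) = (-5)·2^p·(2 − 5) = (15)·2^p. Since 5 | h(p) by the inductive hypothesis, 5 | 5·h(p); and 5 | 15 since 15 = 5·3. Therefore 5 | h(p+1).
By the principle of mathematical induction, the result holds for all N ≥ 1.
Therefore the largest such d is 5.

d = 5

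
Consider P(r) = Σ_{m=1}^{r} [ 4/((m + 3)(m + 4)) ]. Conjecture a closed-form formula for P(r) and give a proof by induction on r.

We claim P(r) = r/(r + 4) for all r ≥ 1.
Base step (r = 1): P(1) = 1/5, and the closed form gives 1/5. They agree.
Inductive step: assume the claim holds for r = m, so P(m) = m/(m + 4).
Then P(m+1) = P(m) + (4/((m + 4)(m + 5))) = (m/(m + 4)) + (4/((m + 4)(m + 5))).
Simplifying, P(m+1) = (m + 1)/(m + 5) = (m+1)/((m+1) + 4),
which is the closed form with r = m+1.
By induction, the statement is established for all r ≥ 1.

P(r) = r/(r + 4)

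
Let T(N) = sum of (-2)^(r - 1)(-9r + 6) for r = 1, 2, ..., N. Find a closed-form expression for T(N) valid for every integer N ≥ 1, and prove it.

T(N) = (-2)^N(3N - 1) + 1

We claim T(N) = (-2)^N(3N - 1) + 1 for all N ≥ 1.
When N = 1: T(1) = -3, and the closed form gives -3. They agree.
Inductive step: suppose the statement holds for some r ≥ 1, so T(r) = (-2)^r(3r - 1) + 1.
Then T(r+1) = T(r) + ((-2)^r(-9r - 3)) = ((-2)^r(3r - 1) + 1) + ((-2)^r(-9r - 3)).
Simplifying, T(r+1) = -6(-2)^r·r - 4(-2)^r + 1 = (-2)^(r+1)(3(r+1) - 1) + 1,
which is the closed form with N = r+1.
By induction, the statement is established for all N ≥ 1.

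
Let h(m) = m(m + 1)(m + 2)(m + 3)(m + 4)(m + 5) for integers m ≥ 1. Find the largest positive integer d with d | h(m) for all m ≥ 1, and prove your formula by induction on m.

d = 720

Computing the first values: h(1) = 720 and h(2) = 5040; gcd(720, 5040) = 720, so d ≤ 720.
We prove 720 | m(m + 1)(m + 2)(m + 3)(m + 4)(m + 5) for all m ≥ 1 by induction on m.
When m = 1: h(1) = 720 = 720·(1), so 720 | h(1).
Suppose the result is true for m = j, i.e. 720 | h(j). Then
h(j+1) − h(j) = (j+1)·(j+2)·(j+3)·(j+4)·(j+5)·(j+6) − j·(j+1)·(j+2)·(j+3)·(j+4)·(j+5) = (j+1)·(j+2)·(j+3)·(j+4)·(j+5)·[(j+6) − j] = 6·(j+1)·(j+2)·(j+3)·(j+4)·(j+5). The product of 5 consecutive integers is divisible by (5)! = 120, so h(j+1) − h(j) is divisible by 6·120 = 720. By the inductive hypothesis 720 | h(j), hence 720 | h(j+1).
This completes the induction.
Therefore the largest such d is 720.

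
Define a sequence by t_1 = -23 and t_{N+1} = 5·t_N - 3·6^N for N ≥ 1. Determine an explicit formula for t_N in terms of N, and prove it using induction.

Computing the first terms: t_1 = -23, t_2 = -133, t_3 = -773. This suggests t_N = -5^N - 3·6^N.
When N = 1: the formula gives -23 = -23 = t_1.
For the inductive step, assume it holds for an arbitrary m ≥ 1, so t_m = -5^m - 3·6^m.
Then t_{m+1} = 5·t_m - 3·6^m = 5·(-5^m - 3·6^m) - 3·6^m = -5^(m + 1) - 3·6^(m + 1),
which is the claimed formula at N = m+1.
Hence, by induction on N, the claim holds for every N ≥ 1.

t_N = -5^N - 3·6^N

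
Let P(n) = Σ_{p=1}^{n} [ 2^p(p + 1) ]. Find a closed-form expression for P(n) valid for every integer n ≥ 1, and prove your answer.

P(n) = 2^(n + 1)n

We claim P(n) = 2^(n + 1)n for all n ≥ 1.
For the base case n = 1: P(1) = 4, and the closed form gives 4. They agree.
Suppose the result is true for n = p, so P(p) = 2^(p + 1)p.
Then P(p+1) = P(p) + (2^(p + 1)(p + 2)) = (2^(p + 1)p) + (2^(p + 1)(p + 2)).
Simplifying, P(p+1) = 2^(p + 2)(p + 1) = 2^((p+1) + 1)(p+1),
which is the closed form with n = p+1.
By the principle of mathematical induction, the result holds for all n ≥ 1.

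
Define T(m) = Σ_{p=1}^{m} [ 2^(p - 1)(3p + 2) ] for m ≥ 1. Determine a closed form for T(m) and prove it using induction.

T(m) = 2^m(3m - 1) + 1

We claim T(m) = 2^m(3m - 1) + 1 for all m ≥ 1.
For the base case m = 1: T(1) = 5, and the closed form gives 5. They agree.
Inductive step: suppose the statement holds for some p ≥ 1, so T(p) = 2^p(3p - 1) + 1.
Then T(p+1) = T(p) + (2^p(3p + 5)) = (2^p(3p - 1) + 1) + (2^p(3p + 5)).
Simplifying, T(p+1) = 6·2^p·p + 4·2^p + 1 = 2^(p+1)(3(p+1) - 1) + 1,
which is the closed form with m = p+1.
Hence, by induction on m, the claim holds for every m ≥ 1.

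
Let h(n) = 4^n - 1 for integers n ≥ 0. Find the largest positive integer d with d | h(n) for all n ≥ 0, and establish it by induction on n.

d = 3

Computing the first values: h(0) = 0 and h(1) = 3; gcd(0, 3) = 3, so d ≤ 3.
We prove 3 | 4^n - 1 for all n ≥ 0 by induction on n.
Base step (n = 0): h(0) = 0 = 3·(0), so 3 | h(0).
Suppose the result is true for n = p, i.e. 3 | h(p). Then
h(p+1) = 4^(p+1) - 1 = 4·(4^p - 1) + 3 = 4·h(p) + 3. The first term is divisible by 3 by the inductive hypothesis, and 3 is divisible by 3. Hence 3 | h(p+1).
This completes the induction.
Therefore the largest such d is 3.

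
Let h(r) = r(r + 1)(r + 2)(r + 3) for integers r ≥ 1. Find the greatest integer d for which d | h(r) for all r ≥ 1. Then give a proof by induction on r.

Computing the first values: h(1) = 24 and h(2) = 120; gcd(24, 120) = 24, so d ≤ 24.
We prove 24 | r(r + 1)(r + 2)(r + 3) for all r ≥ 1 by induction on r.
For the base case r = 1: h(1) = 24 = 24·(1), so 24 | h(1).
Suppose the result is true for r = k, i.e. 24 | h(k). Then
h(k+1) − h(k) = (k+1)·(k+2)·(k+3)·(k+4) − k·(k+1)·(k+2)·(k+3) = (k+1)·(k+2)·(k+3)·[(k+4) − k] = 4·(k+1)·(k+2)·(k+3). The product of 3 consecutive integers is divisible by (3)! = 6, so h(k+1) − h(k) is divisible by 4·6 = 24. By the inductive hypothesis 24 | h(k), hence 24 | h(k+1).
This completes the induction.
Therefore the largest such d is 24.

d = 24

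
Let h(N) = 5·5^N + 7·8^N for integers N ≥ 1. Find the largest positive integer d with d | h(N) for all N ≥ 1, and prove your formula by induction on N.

Computing the first values: h(1) = 81 and h(2) = 573; gcd(81, 573) = 3, so d ≤ 3.
We prove 3 | 5·5^N + 7·8^N for all N ≥ 1 by induction on N.
When N = 1: h(1) = 81 = 3·(27), so 3 | h(1).
Inductive step: assume the claim holds for N = m, i.e. 3 | h(m). Then
h(m+1) − 8·h(m) = (5·5^(m+1) + 7·8^(m+1)) − 8·(5·5^m + 7·8^m) = (5)·5^m·(5 − 8) = (-15)·5^m. Since 3 | h(m) by the inductive hypothesis, 3 | 8·h(m); and 3 | -15 since -15 = 3·-5. Therefore 3 | h(m+1).
By the principle of mathematical induction, the result holds for all N ≥ 1.
Therefore the largest such d is 3.

d = 3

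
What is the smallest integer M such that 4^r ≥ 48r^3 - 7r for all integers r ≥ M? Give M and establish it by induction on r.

M = 8

At r = 7: 16384 < 16415, so the inequality fails and M ≥ 8. We prove 4^r ≥ 48r^3 - 7r for all r ≥ 8.
Base step (r = 8): 4^r = 65536 and 48r^3 - 7r = 24520, so 65536 ≥ 24520.
Suppose the result is true for r = k, so 4^k ≥ 48k^3 - 7k.
Then 4^(k + 1) = 4·(4^k) ≥ 4·(48k^3 - 7k).
Also, for k ≥ 8 we have 4·(48k^3 - 7k) ≥ 48(k+1)^3 - 7(k+1), since 4·(48k^3 - 7k) − (48(k+1)^3 - 7(k+1)) = 144k^3 - 144k^2 - 165k - 41, which is nonnegative for all k ≥ 8.
Combining, 4^(k + 1) ≥ 48(k+1)^3 - 7(k+1).
Hence, by induction on r, the claim holds for every r ≥ 8.
Hence the smallest such M is 8.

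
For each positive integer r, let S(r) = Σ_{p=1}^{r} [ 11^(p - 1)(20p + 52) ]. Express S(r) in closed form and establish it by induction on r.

S(r) = 11^r(2r + 5) - 5

We claim S(r) = 11^r(2r + 5) - 5 for all r ≥ 1.
For the base case r = 1: S(1) = 72, and the closed form gives 72. They agree.
Inductive step: suppose the statement holds for some p ≥ 1, so S(p) = 11^p(2p + 5) - 5.
Then S(p+1) = S(p) + (11^p(20p + 72)) = (11^p(2p + 5) - 5) + (11^p(20p + 72)).
Simplifying, S(p+1) = 22·11^p·p + 77·11^p - 5 = 11^(p+1)(2(p+1) + 5) - 5,
which is the closed form with r = p+1.
Hence, by induction on r, the claim holds for every r ≥ 1.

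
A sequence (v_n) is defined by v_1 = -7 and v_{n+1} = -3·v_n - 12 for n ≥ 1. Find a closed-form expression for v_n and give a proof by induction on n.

Computing the first terms: v_1 = -7, v_2 = 9, v_3 = -39. This suggests v_n = -4(-3)^(n - 1) - 3.
Base case (n = 1): the formula gives -7 = -7 = v_1.
Inductive step: suppose the statement holds for some p ≥ 1, so v_p = -4(-3)^(p - 1) - 3.
Then v_{p+1} = -3·v_p - 12 = -3·(-4(-3)^(p - 1) - 3) - 12 = -4(-3)^p - 3 = -4(-3)^((p+1) - 1) - 3,
which is the claimed formula at n = p+1.
Hence, by induction on n, the claim holds for every n ≥ 1.

v_n = -4(-3)^(n - 1) - 3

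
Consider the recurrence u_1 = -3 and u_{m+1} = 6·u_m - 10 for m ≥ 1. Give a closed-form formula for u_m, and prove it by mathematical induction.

Computing the first terms: u_1 = -3, u_2 = -28, u_3 = -178. This suggests u_m = -5·6^(m - 1) + 2.
For the base case m = 1: the formula gives -3 = -3 = u_1.
Inductive step: suppose the statement holds for some p ≥ 1, so u_p = -5·6^(p - 1) + 2.
Then u_{p+1} = 6·u_p - 10 = 6·(-5·6^(p - 1) + 2) - 10 = -5·6^p + 2 = -5·6^((p+1) - 1) + 2,
which is the claimed formula at m = p+1.
By the principle of mathematical induction, the result holds for all m ≥ 1.

u_m = -5·6^(m - 1) + 2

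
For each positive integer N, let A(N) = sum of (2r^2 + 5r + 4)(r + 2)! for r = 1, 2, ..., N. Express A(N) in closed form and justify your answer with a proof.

We claim A(N) = (2N + 1)(N + 3)! - 6 for all N ≥ 1.
When N = 1: A(1) = 66, and the closed form gives 66. They agree.
Suppose the result is true for N = r, so A(r) = (2r + 1)(r + 3)! - 6.
Then A(r+1) = A(r) + ((2r^2 + 9r + 11)(r + 3)!) = ((2r + 1)(r + 3)! - 6) + ((2r^2 + 9r + 11)(r + 3)!).
Simplifying, A(r+1) = (2(r+1) + 1)((r+1) + 3)! - 6,
which is the closed form with N = r+1.
By the principle of mathematical induction, the result holds for all N ≥ 1.

A(N) = (2N + 1)(N + 3)! - 6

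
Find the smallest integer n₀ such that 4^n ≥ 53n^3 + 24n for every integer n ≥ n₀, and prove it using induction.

At n = 7: 16384 < 18347, so the inequality fails and n₀ ≥ 8. We prove 4^n ≥ 53n^3 + 24n for all n ≥ 8.
For the base case n = 8: 4^n = 65536 and 53n^3 + 24n = 27328, so 65536 ≥ 27328.
Suppose the result is true for n = r, so 4^r ≥ 53r^3 + 24r.
Then 4^(r + 1) = 4·(4^r) ≥ 4·(53r^3 + 24r).
Also, for r ≥ 8 we have 4·(53r^3 + 24r) ≥ 53(r+1)^3 + 24(r+1), since 4·(53r^3 + 24r) − (53(r+1)^3 + 24(r+1)) = 159r^3 - 159r^2 - 87r - 77, which is nonnegative for all r ≥ 8.
Combining, 4^(r + 1) ≥ 53(r+1)^3 + 24(r+1).
Hence, by induction on n, the claim holds for every n ≥ 8.
Hence the smallest such n₀ is 8.

n₀ = 8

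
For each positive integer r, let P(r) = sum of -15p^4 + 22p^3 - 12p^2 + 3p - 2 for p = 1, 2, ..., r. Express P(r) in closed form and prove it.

We claim P(r) = -r(3r^4 + 2r^3 - 2r^2 - r + 2) for all r ≥ 1.
Base case (r = 1): P(1) = -4, and the closed form gives -4. They agree.
Inductive step: suppose the statement holds for some p ≥ 1, so P(p) = p(-3p^4 - 2p^3 + 2p^2 + p - 2).
Then P(p+1) = P(p) + (-15p^4 - 38p^3 - 36p^2 - 15p - 4) = (p(-3p^4 - 2p^3 + 2p^2 + p - 2)) + (-15p^4 - 38p^3 - 36p^2 - 15p - 4).
Simplifying, P(p+1) = -(p + 1)(3p^4 + 14p^3 + 22p^2 + 13p + 4) = -(p+1)(3(p+1)^4 + 2(p+1)^3 - 2(p+1)^2 - (p+1) + 2),
which is the closed form with r = p+1.
By the principle of mathematical induction, the result holds for all r ≥ 1.

P(r) = -r(3r^4 + 2r^3 - 2r^2 - r + 2)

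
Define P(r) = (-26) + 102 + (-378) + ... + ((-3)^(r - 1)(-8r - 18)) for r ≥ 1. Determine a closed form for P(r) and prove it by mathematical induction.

P(r) = (-3)^r(2r + 5) - 5

We claim P(r) = (-3)^r(2r + 5) - 5 for all r ≥ 1.
For the base case r = 1: P(1) = -26, and the closed form gives -26. They agree.
For the inductive step, assume it holds for an arbitrary i ≥ 1, so P(i) = (-3)^i(2i + 5) - 5.
Then P(i+1) = P(i) + ((-3)^i(-8i - 26)) = ((-3)^i(2i + 5) - 5) + ((-3)^i(-8i - 26)).
Simplifying, P(i+1) = -6(-3)^i·i - 21(-3)^i - 5 = (-3)^(i+1)(2(i+1) + 5) - 5,
which is the closed form with r = i+1.
This completes the induction.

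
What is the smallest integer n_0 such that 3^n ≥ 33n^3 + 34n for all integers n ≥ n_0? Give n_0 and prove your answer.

n_0 = 10

At n = 9: 19683 < 24363, so the inequality fails and n_0 ≥ 10. We prove 3^n ≥ 33n^3 + 34n for all n ≥ 10.
For the base case n = 10: 3^n = 59049 and 33n^3 + 34n = 33340, so 59049 ≥ 33340.
For the inductive step, assume it holds for an arbitrary r ≥ 10, so 3^r ≥ 33r^3 + 34r.
Then 3^(r + 1) = 3·(3^r) ≥ 3·(33r^3 + 34r).
Also, for r ≥ 10 we have 3·(33r^3 + 34r) ≥ 33(r+1)^3 + 34(r+1), since 3·(33r^3 + 34r) − (33(r+1)^3 + 34(r+1)) = 66r^3 - 99r^2 - 31r - 67, which is nonnegative for all r ≥ 10.
Combining, 3^(r + 1) ≥ 33(r+1)^3 + 34(r+1).
By induction, the statement is established for all n ≥ 10.
Hence the smallest such n_0 is 10.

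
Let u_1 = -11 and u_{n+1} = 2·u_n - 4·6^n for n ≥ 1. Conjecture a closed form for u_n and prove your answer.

u_n = -5·2^(n - 1) - 6^n

Computing the first terms: u_1 = -11, u_2 = -46, u_3 = -236. This suggests u_n = -5·2^(n - 1) - 6^n.
When n = 1: the formula gives -11 = -11 = u_1.
Inductive step: suppose the statement holds for some j ≥ 1, so u_j = -5·2^(j - 1) - 6^j.
Then u_{j+1} = 2·u_j - 4·6^j = 2·(-5·2^(j - 1) - 6^j) - 4·6^j = -5·2^j - 6^(j + 1) = -5·2^((j+1) - 1) - 6^(j+1),
which is the claimed formula at n = j+1.
By induction, the statement is established for all n ≥ 1.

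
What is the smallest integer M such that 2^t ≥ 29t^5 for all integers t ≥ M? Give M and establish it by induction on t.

M = 30

At t = 29: 536870912 < 594823321, so the inequality fails and M ≥ 30. We prove 2^t ≥ 29t^5 for all t ≥ 30.
Base case (t = 30): 2^t = 1073741824 and 29t^5 = 704700000, so 1073741824 ≥ 704700000.
Inductive step: assume the claim holds for t = p, so 2^p ≥ 29p^5.
Then 2^(p + 1) = 2·(2^p) ≥ 2·(29p^5).
Also, for p ≥ 30 we have 2·(29p^5) ≥ 29(p+1)^5, since 2 ≥ (1 + 1/p)^5 for all p ≥ 30.
Combining, 2^(p + 1) ≥ 29(p+1)^5.
By induction, the statement is established for all t ≥ 30.
Hence the smallest such M is 30.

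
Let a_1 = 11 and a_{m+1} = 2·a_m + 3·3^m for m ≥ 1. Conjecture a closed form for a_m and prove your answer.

a_m = 2^m + 3^(m + 1)

Computing the first terms: a_1 = 11, a_2 = 31, a_3 = 89. This suggests a_m = 2^m + 3^(m + 1).
For the base case m = 1: the formula gives 11 = 11 = a_1.
Inductive step: assume the claim holds for m = i, so a_i = 2^i + 3^(i + 1).
Then a_{i+1} = 2·a_i + 3·3^i = 2·(2^i + 3^(i + 1)) + 3·3^i = 2^(i + 1) + 3^(i + 2) = 2^(i+1) + 3^((i+1) + 1),
which is the claimed formula at m = i+1.
This completes the induction.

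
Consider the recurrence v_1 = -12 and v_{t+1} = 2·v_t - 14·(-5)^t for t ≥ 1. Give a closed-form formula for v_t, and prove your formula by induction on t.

v_t = 2(-5)^t - 2^t

Computing the first terms: v_1 = -12, v_2 = 46, v_3 = -258. This suggests v_t = 2(-5)^t - 2^t.
Base step (t = 1): the formula gives -12 = -12 = v_1.
Inductive step: assume the claim holds for t = j, so v_j = 2(-5)^j - 2^j.
Then v_{j+1} = 2·v_j - 14·(-5)^j = 2·(2(-5)^j - 2^j) - 14·(-5)^j = 2(-5)^(j + 1) - 2^(j + 1),
which is the claimed formula at t = j+1.
Hence, by induction on t, the claim holds for every t ≥ 1.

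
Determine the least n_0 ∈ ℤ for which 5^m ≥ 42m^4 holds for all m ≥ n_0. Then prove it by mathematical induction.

n_0 = 8

At m = 7: 78125 < 100842, so the inequality fails and n_0 ≥ 8. We prove 5^m ≥ 42m^4 for all m ≥ 8.
For the base case m = 8: 5^m = 390625 and 42m^4 = 172032, so 390625 ≥ 172032.
For the inductive step, assume it holds for an arbitrary p ≥ 8, so 5^p ≥ 42p^4.
Then 5^(p + 1) = 5·(5^p) ≥ 5·(42p^4).
Also, for p ≥ 8 we have 5·(42p^4) ≥ 42(p+1)^4, since 5 ≥ (1 + 1/p)^4 for all p ≥ 8.
Combining, 5^(p + 1) ≥ 42(p+1)^4.
This completes the induction.
Hence the smallest such n_0 is 8.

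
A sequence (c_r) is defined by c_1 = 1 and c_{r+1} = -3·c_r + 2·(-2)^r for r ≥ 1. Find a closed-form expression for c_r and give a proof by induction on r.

c_r = -(-2)^(r + 1) + 5(-3)^(r - 1)

Computing the first terms: c_1 = 1, c_2 = -7, c_3 = 29. This suggests c_r = -(-2)^(r + 1) + 5(-3)^(r - 1).
When r = 1: the formula gives 1 = 1 = c_1.
Inductive step: suppose the statement holds for some j ≥ 1, so c_j = -(-2)^(j + 1) + 5(-3)^(j - 1).
Then c_{j+1} = -3·c_j + 2·(-2)^j = -3·(-(-2)^(j + 1) + 5(-3)^(j - 1)) + 2·(-2)^j = -(-2)^(j + 2) + 5(-3)^j = -(-2)^((j+1) + 1) + 5(-3)^((j+1) - 1),
which is the claimed formula at r = j+1.
Hence, by induction on r, the claim holds for every r ≥ 1.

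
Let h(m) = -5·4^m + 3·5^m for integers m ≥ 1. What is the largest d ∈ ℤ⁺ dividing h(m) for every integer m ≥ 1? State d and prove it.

Computing the first values: h(1) = -5 and h(2) = -5; gcd(-5, -5) = 5, so d ≤ 5.
We prove 5 | -5·4^m + 3·5^m for all m ≥ 1 by induction on m.
When m = 1: h(1) = -5 = 5·(-1), so 5 | h(1).
Inductive step: suppose the statement holds for some i ≥ 1, i.e. 5 | h(i). Then
h(i+1) − 5·h(i) = (-5·4^(i+1) + 3·5^(i+1)) − 5·(-5·4^i + 3·5^i) = (-5)·4^i·(4 − 5) = (5)·4^i. Since 5 | h(i) by the inductive hypothesis, 5 | 5·h(i); and 5 | 5 since 5 = 5·1. Therefore 5 | h(i+1).
By induction, the statement is established for all m ≥ 1.
Therefore the largest such d is 5.

d = 5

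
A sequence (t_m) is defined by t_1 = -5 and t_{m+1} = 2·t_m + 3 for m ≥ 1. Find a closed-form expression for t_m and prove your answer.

t_m = -2^m - 3

Computing the first terms: t_1 = -5, t_2 = -7, t_3 = -11. This suggests t_m = -2^m - 3.
When m = 1: the formula gives -5 = -5 = t_1.
Suppose the result is true for m = p, so t_p = -2^p - 3.
Then t_{p+1} = 2·t_p + 3 = 2·(-2^p - 3) + 3 = -2^(p + 1) - 3,
which is the claimed formula at m = p+1.
By induction, the statement is established for all m ≥ 1.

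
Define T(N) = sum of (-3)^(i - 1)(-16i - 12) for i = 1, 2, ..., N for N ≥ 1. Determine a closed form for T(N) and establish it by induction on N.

We claim T(N) = 4(-3)^N(N + 1) - 4 for all N ≥ 1.
Base step (N = 1): T(1) = -28, and the closed form gives -28. They agree.
Suppose the result is true for N = i, so T(i) = 4(-3)^i(i + 1) - 4.
Then T(i+1) = T(i) + ((-3)^i(-16i - 28)) = (4(-3)^i(i + 1) - 4) + ((-3)^i(-16i - 28)).
Simplifying, T(i+1) = -12(-3)^i·i - 24(-3)^i - 4 = 4(-3)^(i+1)((i+1) + 1) - 4,
which is the closed form with N = i+1.
By induction, the statement is established for all N ≥ 1.

T(N) = 4(-3)^N(N + 1) - 4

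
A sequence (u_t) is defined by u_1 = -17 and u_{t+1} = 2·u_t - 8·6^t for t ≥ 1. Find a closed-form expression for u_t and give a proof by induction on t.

Computing the first terms: u_1 = -17, u_2 = -82, u_3 = -452. This suggests u_t = -5·2^(t - 1) - 2·6^t.
Base case (t = 1): the formula gives -17 = -17 = u_1.
Suppose the result is true for t = r, so u_r = -5·2^(r - 1) - 2·6^r.
Then u_{r+1} = 2·u_r - 8·6^r = 2·(-5·2^(r - 1) - 2·6^r) - 8·6^r = -5·2^r - 2·6^(r + 1) = -5·2^((r+1) - 1) - 2·6^(r+1),
which is the claimed formula at t = r+1.
Hence, by induction on t, the claim holds for every t ≥ 1.

u_t = -5·2^(t - 1) - 2·6^t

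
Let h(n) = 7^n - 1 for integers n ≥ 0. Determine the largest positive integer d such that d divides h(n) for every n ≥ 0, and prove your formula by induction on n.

d = 6

Computing the first values: h(0) = 0 and h(1) = 6; gcd(0, 6) = 6, so d ≤ 6.
We prove 6 | 7^n - 1 for all n ≥ 0 by induction on n.
When n = 0: h(0) = 0 = 6·(0), so 6 | h(0).
Inductive step: suppose the statement holds for some i ≥ 0, i.e. 6 | h(i). Then
h(i+1) = 7^(i+1) - 1 = 7·(7^i - 1) + 6 = 7·h(i) + 6. The first term is divisible by 6 by the inductive hypothesis, and 6 is divisible by 6. Hence 6 | h(i+1).
By induction, the statement is established for all n ≥ 0.
Therefore the largest such d is 6.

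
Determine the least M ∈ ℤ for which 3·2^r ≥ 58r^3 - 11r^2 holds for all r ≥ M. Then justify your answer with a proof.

At r = 16: 196608 < 234752, so the inequality fails and M ≥ 17. We prove 3·2^r ≥ 58r^3 - 11r^2 for all r ≥ 17.
Base step (r = 17): 3·2^r = 393216 and 58r^3 - 11r^2 = 281775, so 393216 ≥ 281775.
Inductive step: assume the claim holds for r = p, so 3·2^p ≥ 58p^3 - 11p^2.
Then 3·2^(p + 1) = 2·(3·2^p) ≥ 2·(58p^3 - 11p^2).
Also, for p ≥ 17 we have 2·(58p^3 - 11p^2) ≥ 58(p+1)^3 - 11(p+1)^2, since 2·(58p^3 - 11p^2) − (58(p+1)^3 - 11(p+1)^2) = 58p^3 - 185p^2 - 152p - 47, which is nonnegative for all p ≥ 17.
Combining, 3·2^(p + 1) ≥ 58(p+1)^3 - 11(p+1)^2.
By induction, the statement is established for all r ≥ 17.
Hence the smallest such M is 17.

M = 17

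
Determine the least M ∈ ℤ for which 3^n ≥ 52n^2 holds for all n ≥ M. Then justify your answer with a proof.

At n = 7: 2187 < 2548, so the inequality fails and M ≥ 8. We prove 3^n ≥ 52n^2 for all n ≥ 8.
Base case (n = 8): 3^n = 6561 and 52n^2 = 3328, so 6561 ≥ 3328.
Inductive step: suppose the statement holds for some r ≥ 8, so 3^r ≥ 52r^2.
Then 3^(r + 1) = 3·(3^r) ≥ 3·(52r^2).
Also, for r ≥ 8 we have 3·(52r^2) ≥ 52(r+1)^2, since 3 ≥ (1 + 1/r)^2 for all r ≥ 8.
Combining, 3^(r + 1) ≥ 52(r+1)^2.
By the principle of mathematical induction, the result holds for all n ≥ 8.
Hence the smallest such M is 8.

M = 8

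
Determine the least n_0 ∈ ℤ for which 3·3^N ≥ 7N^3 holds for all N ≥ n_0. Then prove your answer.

n_0 = 6

At N = 5: 729 < 875, so the inequality fails and n_0 ≥ 6. We prove 3·3^N ≥ 7N^3 for all N ≥ 6.
For the base case N = 6: 3·3^N = 2187 and 7N^3 = 1512, so 2187 ≥ 1512.
Suppose the result is true for N = m, so 3·3^m ≥ 7m^3.
Then 3·3^(m + 1) = 3·(3·3^m) ≥ 3·(7m^3).
Also, for m ≥ 6 we have 3·(7m^3) ≥ 7(m+1)^3, since 3 ≥ (1 + 1/m)^3 for all m ≥ 6.
Combining, 3·3^(m + 1) ≥ 7(m+1)^3.
By induction, the statement is established for all N ≥ 6.
Hence the smallest such n_0 is 6.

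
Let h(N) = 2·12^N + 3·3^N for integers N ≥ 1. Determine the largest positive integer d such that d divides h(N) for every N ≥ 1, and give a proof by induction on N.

d = 3

Computing the first values: h(1) = 33 and h(2) = 315; gcd(33, 315) = 3, so d ≤ 3.
We prove 3 | 2·12^N + 3·3^N for all N ≥ 1 by induction on N.
Base case (N = 1): h(1) = 33 = 3·(11), so 3 | h(1).
Inductive step: suppose the statement holds for some k ≥ 1, i.e. 3 | h(k). Then
h(k+1) − 12·h(k) = (2·12^(k+1) + 3·3^(k+1)) − 12·(2·12^k + 3·3^k) = (3)·3^k·(3 − 12) = (-27)·3^k. Since 3 | h(k) by the inductive hypothesis, 3 | 12·h(k); and 3 | -27 since -27 = 3·-9. Therefore 3 | h(k+1).
Hence, by induction on N, the claim holds for every N ≥ 1.
Therefore the largest such d is 3.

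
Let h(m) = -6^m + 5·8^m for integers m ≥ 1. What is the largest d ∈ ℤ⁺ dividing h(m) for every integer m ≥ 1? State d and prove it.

Computing the first values: h(1) = 34 and h(2) = 284; gcd(34, 284) = 2, so d ≤ 2.
We prove 2 | -6^m + 5·8^m for all m ≥ 1 by induction on m.
Base case (m = 1): h(1) = 34 = 2·(17), so 2 | h(1).
Inductive step: suppose the statement holds for some k ≥ 1, i.e. 2 | h(k). Then
h(k+1) − 8·h(k) = (-6^(k+1) + 5·8^(k+1)) − 8·(-6^k + 5·8^k) = (-1)·6^k·(6 − 8) = (2)·6^k. Since 2 | h(k) by the inductive hypothesis, 2 | 8·h(k); and 2 | 2 since 2 = 2·1. Therefore 2 | h(k+1).
Hence, by induction on m, the claim holds for every m ≥ 1.
Therefore the largest such d is 2.

d = 2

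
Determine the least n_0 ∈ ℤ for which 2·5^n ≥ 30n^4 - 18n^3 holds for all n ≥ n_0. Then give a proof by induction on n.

n_0 = 7

At n = 6: 31250 < 34992, so the inequality fails and n_0 ≥ 7. We prove 2·5^n ≥ 30n^4 - 18n^3 for all n ≥ 7.
Base case (n = 7): 2·5^n = 156250 and 30n^4 - 18n^3 = 65856, so 156250 ≥ 65856.
Suppose the result is true for n = j, so 2·5^j ≥ 30j^4 - 18j^3.
Then 2·5^(j + 1) = 5·(2·5^j) ≥ 5·(30j^4 - 18j^3).
Also, for j ≥ 7 we have 5·(30j^4 - 18j^3) ≥ 30(j+1)^4 - 18(j+1)^3, since 5·(30j^4 - 18j^3) − (30(j+1)^4 - 18(j+1)^3) = 120j^4 - 192j^3 - 126j^2 - 66j - 12, which is nonnegative for all j ≥ 7.
Combining, 2·5^(j + 1) ≥ 30(j+1)^4 - 18(j+1)^3.
By the principle of mathematical induction, the result holds for all n ≥ 7.
Hence the smallest such n_0 is 7.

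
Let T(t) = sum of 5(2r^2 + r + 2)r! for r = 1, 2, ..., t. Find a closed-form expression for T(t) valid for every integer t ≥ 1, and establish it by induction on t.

T(t) = (10t + 5)(t + 1)! - 5

We claim T(t) = (10t + 5)(t + 1)! - 5 for all t ≥ 1.
Base step (t = 1): T(1) = 25, and the closed form gives 25. They agree.
Suppose the result is true for t = r, so T(r) = (10r + 5)(r + 1)! - 5.
Then T(r+1) = T(r) + (5(2r^2 + 5r + 5)(r + 1)!) = ((10r + 5)(r + 1)! - 5) + (5(2r^2 + 5r + 5)(r + 1)!).
Simplifying, T(r+1) = (10(r+1) + 5)((r+1) + 1)! - 5,
which is the closed form with t = r+1.
By the principle of mathematical induction, the result holds for all t ≥ 1.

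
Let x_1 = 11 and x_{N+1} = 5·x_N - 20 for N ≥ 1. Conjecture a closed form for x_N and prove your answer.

Computing the first terms: x_1 = 11, x_2 = 35, x_3 = 155. This suggests x_N = 6·5^(N - 1) + 5.
When N = 1: the formula gives 11 = 11 = x_1.
For the inductive step, assume it holds for an arbitrary k ≥ 1, so x_k = 6·5^(k - 1) + 5.
Then x_{k+1} = 5·x_k - 20 = 5·(6·5^(k - 1) + 5) - 20 = 6·5^k + 5 = 6·5^((k+1) - 1) + 5,
which is the claimed formula at N = k+1.
By induction, the statement is established for all N ≥ 1.

x_N = 6·5^(N - 1) + 5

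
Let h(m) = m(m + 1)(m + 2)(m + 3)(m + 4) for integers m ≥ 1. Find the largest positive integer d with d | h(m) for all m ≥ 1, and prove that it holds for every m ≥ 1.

d = 120

Computing the first values: h(1) = 120 and h(2) = 720; gcd(120, 720) = 120, so d ≤ 120.
We prove 120 | m(m + 1)(m + 2)(m + 3)(m + 4) for all m ≥ 1 by induction on m.
Base step (m = 1): h(1) = 120 = 120·(1), so 120 | h(1).
For the inductive step, assume it holds for an arbitrary i ≥ 1, i.e. 120 | h(i). Then
h(i+1) − h(i) = (i+1)·(i+2)·(i+3)·(i+4)·(i+5) − i·(i+1)·(i+2)·(i+3)·(i+4) = (i+1)·(i+2)·(i+3)·(i+4)·[(i+5) − i] = 5·(i+1)·(i+2)·(i+3)·(i+4). The product of 4 consecutive integers is divisible by (4)! = 24, so h(i+1) − h(i) is divisible by 5·24 = 120. By the inductive hypothesis 120 | h(i), hence 120 | h(i+1).
Hence, by induction on m, the claim holds for every m ≥ 1.
Therefore the largest such d is 120.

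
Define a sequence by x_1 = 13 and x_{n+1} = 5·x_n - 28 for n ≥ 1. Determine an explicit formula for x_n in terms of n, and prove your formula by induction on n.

Computing the first terms: x_1 = 13, x_2 = 37, x_3 = 157. This suggests x_n = 6·5^(n - 1) + 7.
When n = 1: the formula gives 13 = 13 = x_1.
Inductive step: assume the claim holds for n = r, so x_r = 6·5^(r - 1) + 7.
Then x_{r+1} = 5·x_r - 28 = 5·(6·5^(r - 1) + 7) - 28 = 6·5^r + 7 = 6·5^((r+1) - 1) + 7,
which is the claimed formula at n = r+1.
This completes the induction.

x_n = 6·5^(n - 1) + 7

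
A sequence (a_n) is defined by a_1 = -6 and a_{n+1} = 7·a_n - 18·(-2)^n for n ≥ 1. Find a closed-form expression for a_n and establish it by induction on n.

a_n = -(-2)^(n + 1) - 2·7^(n - 1)

Computing the first terms: a_1 = -6, a_2 = -6, a_3 = -114. This suggests a_n = -(-2)^(n + 1) - 2·7^(n - 1).
For the base case n = 1: the formula gives -6 = -6 = a_1.
For the inductive step, assume it holds for an arbitrary m ≥ 1, so a_m = -(-2)^(m + 1) - 2·7^(m - 1).
Then a_{m+1} = 7·a_m - 18·(-2)^m = 7·(-(-2)^(m + 1) - 2·7^(m - 1)) - 18·(-2)^m = -(-2)^(m + 2) - 2·7^m = -(-2)^((m+1) + 1) - 2·7^((m+1) - 1),
which is the claimed formula at n = m+1.
This completes the induction.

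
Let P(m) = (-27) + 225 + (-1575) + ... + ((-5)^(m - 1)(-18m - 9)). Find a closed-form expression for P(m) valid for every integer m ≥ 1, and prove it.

P(m) = (-5)^m(3m + 2) - 2

We claim P(m) = (-5)^m(3m + 2) - 2 for all m ≥ 1.
Base step (m = 1): P(1) = -27, and the closed form gives -27. They agree.
Inductive step: suppose the statement holds for some r ≥ 1, so P(r) = (-5)^r(3r + 2) - 2.
Then P(r+1) = P(r) + ((-5)^r(-18r - 27)) = ((-5)^r(3r + 2) - 2) + ((-5)^r(-18r - 27)).
Simplifying, P(r+1) = -15(-5)^r·r - 25(-5)^r - 2 = (-5)^(r+1)(3(r+1) + 2) - 2,
which is the closed form with m = r+1.
This completes the induction.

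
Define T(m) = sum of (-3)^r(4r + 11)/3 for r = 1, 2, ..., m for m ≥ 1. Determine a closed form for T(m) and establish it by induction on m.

We claim T(m) = (-3)^m(m + 3) - 3 for all m ≥ 1.
When m = 1: T(1) = -15, and the closed form gives -15. They agree.
For the inductive step, assume it holds for an arbitrary r ≥ 1, so T(r) = (-3)^r(r + 3) - 3.
Then T(r+1) = T(r) + ((-3)^r(-4r - 15)) = ((-3)^r(r + 3) - 3) + ((-3)^r(-4r - 15)).
Simplifying, T(r+1) = -3(-3)^r·r - 12(-3)^r - 3 = (-3)^(r+1)((r+1) + 3) - 3,
which is the closed form with m = r+1.
By the principle of mathematical induction, the result holds for all m ≥ 1.

T(m) = (-3)^m(m + 3) - 3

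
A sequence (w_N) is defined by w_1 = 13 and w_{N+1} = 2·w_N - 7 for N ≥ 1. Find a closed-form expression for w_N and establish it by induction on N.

w_N = 3·2^N + 7

Computing the first terms: w_1 = 13, w_2 = 19, w_3 = 31. This suggests w_N = 3·2^N + 7.
When N = 1: the formula gives 13 = 13 = w_1.
Inductive step: suppose the statement holds for some p ≥ 1, so w_p = 3·2^p + 7.
Then w_{p+1} = 2·w_p - 7 = 2·(3·2^p + 7) - 7 = 3·2^(p + 1) + 7,
which is the claimed formula at N = p+1.
Hence, by induction on N, the claim holds for every N ≥ 1.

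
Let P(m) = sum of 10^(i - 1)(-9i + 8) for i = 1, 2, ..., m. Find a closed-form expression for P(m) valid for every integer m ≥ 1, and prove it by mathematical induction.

We claim P(m) = 10^m(-m + 1) - 1 for all m ≥ 1.
When m = 1: P(1) = -1, and the closed form gives -1. They agree.
Suppose the result is true for m = i, so P(i) = 10^i(-i + 1) - 1.
Then P(i+1) = P(i) + (10^i(-9i - 1)) = (10^i(-i + 1) - 1) + (10^i(-9i - 1)).
Simplifying, P(i+1) = -10·10^i·i - 1 = 10^(i+1)(-(i+1) + 1) - 1,
which is the closed form with m = i+1.
By induction, the statement is established for all m ≥ 1.

P(m) = 10^m(-m + 1) - 1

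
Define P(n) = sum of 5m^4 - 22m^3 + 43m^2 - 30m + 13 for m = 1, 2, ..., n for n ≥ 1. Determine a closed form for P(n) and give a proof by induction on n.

We claim P(n) = n(n^4 - 3n^3 + 5n^2 + n + 5) for all n ≥ 1.
For the base case n = 1: P(1) = 9, and the closed form gives 9. They agree.
Inductive step: suppose the statement holds for some m ≥ 1, so P(m) = m(m^4 - 3m^3 + 5m^2 + m + 5).
Then P(m+1) = P(m) + (5m^4 - 2m^3 + 7m^2 + 10m + 9) = (m(m^4 - 3m^3 + 5m^2 + m + 5)) + (5m^4 - 2m^3 + 7m^2 + 10m + 9).
Simplifying, P(m+1) = (m + 1)(m^4 + m^3 + 2m^2 + 6m + 9) = (m+1)((m+1)^4 - 3(m+1)^3 + 5(m+1)^2 + (m+1) + 5),
which is the closed form with n = m+1.
This completes the induction.

P(n) = n(n^4 - 3n^3 + 5n^2 + n + 5)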